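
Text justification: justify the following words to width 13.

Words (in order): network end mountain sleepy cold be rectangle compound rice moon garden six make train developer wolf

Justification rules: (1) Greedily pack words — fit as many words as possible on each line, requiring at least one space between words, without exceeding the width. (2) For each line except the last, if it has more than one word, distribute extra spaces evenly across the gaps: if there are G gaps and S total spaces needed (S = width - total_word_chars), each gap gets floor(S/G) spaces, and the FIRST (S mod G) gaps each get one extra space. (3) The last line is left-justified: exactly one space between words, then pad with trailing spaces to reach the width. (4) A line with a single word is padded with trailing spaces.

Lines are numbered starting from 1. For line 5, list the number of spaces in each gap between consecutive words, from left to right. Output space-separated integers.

Answer: 1

Derivation:
Line 1: ['network', 'end'] (min_width=11, slack=2)
Line 2: ['mountain'] (min_width=8, slack=5)
Line 3: ['sleepy', 'cold'] (min_width=11, slack=2)
Line 4: ['be', 'rectangle'] (min_width=12, slack=1)
Line 5: ['compound', 'rice'] (min_width=13, slack=0)
Line 6: ['moon', 'garden'] (min_width=11, slack=2)
Line 7: ['six', 'make'] (min_width=8, slack=5)
Line 8: ['train'] (min_width=5, slack=8)
Line 9: ['developer'] (min_width=9, slack=4)
Line 10: ['wolf'] (min_width=4, slack=9)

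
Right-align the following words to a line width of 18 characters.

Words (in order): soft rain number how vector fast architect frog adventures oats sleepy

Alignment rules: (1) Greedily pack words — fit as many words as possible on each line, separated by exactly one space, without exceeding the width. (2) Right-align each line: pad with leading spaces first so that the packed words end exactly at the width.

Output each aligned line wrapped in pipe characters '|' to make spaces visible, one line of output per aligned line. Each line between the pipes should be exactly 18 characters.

Answer: |  soft rain number|
|   how vector fast|
|    architect frog|
|   adventures oats|
|            sleepy|

Derivation:
Line 1: ['soft', 'rain', 'number'] (min_width=16, slack=2)
Line 2: ['how', 'vector', 'fast'] (min_width=15, slack=3)
Line 3: ['architect', 'frog'] (min_width=14, slack=4)
Line 4: ['adventures', 'oats'] (min_width=15, slack=3)
Line 5: ['sleepy'] (min_width=6, slack=12)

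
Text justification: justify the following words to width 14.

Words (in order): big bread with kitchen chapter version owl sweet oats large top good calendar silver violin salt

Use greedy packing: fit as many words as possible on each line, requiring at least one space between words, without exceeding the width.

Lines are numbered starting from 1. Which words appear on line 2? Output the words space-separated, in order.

Answer: kitchen

Derivation:
Line 1: ['big', 'bread', 'with'] (min_width=14, slack=0)
Line 2: ['kitchen'] (min_width=7, slack=7)
Line 3: ['chapter'] (min_width=7, slack=7)
Line 4: ['version', 'owl'] (min_width=11, slack=3)
Line 5: ['sweet', 'oats'] (min_width=10, slack=4)
Line 6: ['large', 'top', 'good'] (min_width=14, slack=0)
Line 7: ['calendar'] (min_width=8, slack=6)
Line 8: ['silver', 'violin'] (min_width=13, slack=1)
Line 9: ['salt'] (min_width=4, slack=10)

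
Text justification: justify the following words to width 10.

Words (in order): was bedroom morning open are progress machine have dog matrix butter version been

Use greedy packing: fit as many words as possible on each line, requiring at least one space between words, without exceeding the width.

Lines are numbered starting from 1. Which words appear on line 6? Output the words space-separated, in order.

Answer: machine

Derivation:
Line 1: ['was'] (min_width=3, slack=7)
Line 2: ['bedroom'] (min_width=7, slack=3)
Line 3: ['morning'] (min_width=7, slack=3)
Line 4: ['open', 'are'] (min_width=8, slack=2)
Line 5: ['progress'] (min_width=8, slack=2)
Line 6: ['machine'] (min_width=7, slack=3)
Line 7: ['have', 'dog'] (min_width=8, slack=2)
Line 8: ['matrix'] (min_width=6, slack=4)
Line 9: ['butter'] (min_width=6, slack=4)
Line 10: ['version'] (min_width=7, slack=3)
Line 11: ['been'] (min_width=4, slack=6)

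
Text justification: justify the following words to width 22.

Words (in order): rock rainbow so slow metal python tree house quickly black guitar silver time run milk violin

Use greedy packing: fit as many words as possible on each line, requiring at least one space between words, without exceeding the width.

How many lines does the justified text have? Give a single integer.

Line 1: ['rock', 'rainbow', 'so', 'slow'] (min_width=20, slack=2)
Line 2: ['metal', 'python', 'tree'] (min_width=17, slack=5)
Line 3: ['house', 'quickly', 'black'] (min_width=19, slack=3)
Line 4: ['guitar', 'silver', 'time', 'run'] (min_width=22, slack=0)
Line 5: ['milk', 'violin'] (min_width=11, slack=11)
Total lines: 5

Answer: 5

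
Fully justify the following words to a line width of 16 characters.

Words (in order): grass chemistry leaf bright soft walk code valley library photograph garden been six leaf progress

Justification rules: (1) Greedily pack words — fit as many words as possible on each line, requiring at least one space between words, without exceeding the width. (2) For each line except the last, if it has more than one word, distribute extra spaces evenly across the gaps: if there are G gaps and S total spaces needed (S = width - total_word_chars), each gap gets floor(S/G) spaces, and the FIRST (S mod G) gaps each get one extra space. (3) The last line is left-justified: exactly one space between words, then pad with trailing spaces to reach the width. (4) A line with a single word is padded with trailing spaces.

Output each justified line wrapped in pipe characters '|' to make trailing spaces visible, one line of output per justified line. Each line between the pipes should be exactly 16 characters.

Line 1: ['grass', 'chemistry'] (min_width=15, slack=1)
Line 2: ['leaf', 'bright', 'soft'] (min_width=16, slack=0)
Line 3: ['walk', 'code', 'valley'] (min_width=16, slack=0)
Line 4: ['library'] (min_width=7, slack=9)
Line 5: ['photograph'] (min_width=10, slack=6)
Line 6: ['garden', 'been', 'six'] (min_width=15, slack=1)
Line 7: ['leaf', 'progress'] (min_width=13, slack=3)

Answer: |grass  chemistry|
|leaf bright soft|
|walk code valley|
|library         |
|photograph      |
|garden  been six|
|leaf progress   |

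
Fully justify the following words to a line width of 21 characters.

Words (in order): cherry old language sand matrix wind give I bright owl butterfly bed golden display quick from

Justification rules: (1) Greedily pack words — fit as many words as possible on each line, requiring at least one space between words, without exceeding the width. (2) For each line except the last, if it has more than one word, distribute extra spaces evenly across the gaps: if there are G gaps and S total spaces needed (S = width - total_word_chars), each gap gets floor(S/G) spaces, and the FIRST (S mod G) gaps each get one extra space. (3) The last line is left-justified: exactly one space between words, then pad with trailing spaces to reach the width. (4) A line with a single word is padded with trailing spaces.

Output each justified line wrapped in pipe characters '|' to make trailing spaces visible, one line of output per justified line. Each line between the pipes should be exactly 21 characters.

Line 1: ['cherry', 'old', 'language'] (min_width=19, slack=2)
Line 2: ['sand', 'matrix', 'wind', 'give'] (min_width=21, slack=0)
Line 3: ['I', 'bright', 'owl'] (min_width=12, slack=9)
Line 4: ['butterfly', 'bed', 'golden'] (min_width=20, slack=1)
Line 5: ['display', 'quick', 'from'] (min_width=18, slack=3)

Answer: |cherry  old  language|
|sand matrix wind give|
|I      bright     owl|
|butterfly  bed golden|
|display quick from   |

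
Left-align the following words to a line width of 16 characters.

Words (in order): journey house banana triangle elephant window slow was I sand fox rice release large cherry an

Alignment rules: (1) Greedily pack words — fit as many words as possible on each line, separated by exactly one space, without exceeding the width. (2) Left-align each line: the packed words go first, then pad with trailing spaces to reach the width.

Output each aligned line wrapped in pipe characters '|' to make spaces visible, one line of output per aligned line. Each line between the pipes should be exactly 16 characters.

Answer: |journey house   |
|banana triangle |
|elephant window |
|slow was I sand |
|fox rice release|
|large cherry an |

Derivation:
Line 1: ['journey', 'house'] (min_width=13, slack=3)
Line 2: ['banana', 'triangle'] (min_width=15, slack=1)
Line 3: ['elephant', 'window'] (min_width=15, slack=1)
Line 4: ['slow', 'was', 'I', 'sand'] (min_width=15, slack=1)
Line 5: ['fox', 'rice', 'release'] (min_width=16, slack=0)
Line 6: ['large', 'cherry', 'an'] (min_width=15, slack=1)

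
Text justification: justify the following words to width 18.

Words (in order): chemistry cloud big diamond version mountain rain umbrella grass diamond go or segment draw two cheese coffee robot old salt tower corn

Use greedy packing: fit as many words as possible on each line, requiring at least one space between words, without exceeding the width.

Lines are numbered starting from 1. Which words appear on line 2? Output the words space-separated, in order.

Answer: big diamond

Derivation:
Line 1: ['chemistry', 'cloud'] (min_width=15, slack=3)
Line 2: ['big', 'diamond'] (min_width=11, slack=7)
Line 3: ['version', 'mountain'] (min_width=16, slack=2)
Line 4: ['rain', 'umbrella'] (min_width=13, slack=5)
Line 5: ['grass', 'diamond', 'go'] (min_width=16, slack=2)
Line 6: ['or', 'segment', 'draw'] (min_width=15, slack=3)
Line 7: ['two', 'cheese', 'coffee'] (min_width=17, slack=1)
Line 8: ['robot', 'old', 'salt'] (min_width=14, slack=4)
Line 9: ['tower', 'corn'] (min_width=10, slack=8)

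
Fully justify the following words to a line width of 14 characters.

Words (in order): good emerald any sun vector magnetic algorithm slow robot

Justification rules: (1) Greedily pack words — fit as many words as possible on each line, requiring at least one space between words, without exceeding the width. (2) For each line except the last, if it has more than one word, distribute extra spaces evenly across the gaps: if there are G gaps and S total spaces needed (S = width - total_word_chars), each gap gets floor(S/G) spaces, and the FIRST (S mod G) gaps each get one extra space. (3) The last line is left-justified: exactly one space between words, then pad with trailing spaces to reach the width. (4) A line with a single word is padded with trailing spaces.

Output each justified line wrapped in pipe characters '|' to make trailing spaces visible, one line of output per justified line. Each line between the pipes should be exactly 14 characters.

Answer: |good   emerald|
|any sun vector|
|magnetic      |
|algorithm slow|
|robot         |

Derivation:
Line 1: ['good', 'emerald'] (min_width=12, slack=2)
Line 2: ['any', 'sun', 'vector'] (min_width=14, slack=0)
Line 3: ['magnetic'] (min_width=8, slack=6)
Line 4: ['algorithm', 'slow'] (min_width=14, slack=0)
Line 5: ['robot'] (min_width=5, slack=9)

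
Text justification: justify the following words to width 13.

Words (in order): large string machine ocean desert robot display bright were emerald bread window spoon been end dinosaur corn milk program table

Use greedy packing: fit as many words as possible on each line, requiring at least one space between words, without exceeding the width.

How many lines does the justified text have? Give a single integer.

Answer: 11

Derivation:
Line 1: ['large', 'string'] (min_width=12, slack=1)
Line 2: ['machine', 'ocean'] (min_width=13, slack=0)
Line 3: ['desert', 'robot'] (min_width=12, slack=1)
Line 4: ['display'] (min_width=7, slack=6)
Line 5: ['bright', 'were'] (min_width=11, slack=2)
Line 6: ['emerald', 'bread'] (min_width=13, slack=0)
Line 7: ['window', 'spoon'] (min_width=12, slack=1)
Line 8: ['been', 'end'] (min_width=8, slack=5)
Line 9: ['dinosaur', 'corn'] (min_width=13, slack=0)
Line 10: ['milk', 'program'] (min_width=12, slack=1)
Line 11: ['table'] (min_width=5, slack=8)
Total lines: 11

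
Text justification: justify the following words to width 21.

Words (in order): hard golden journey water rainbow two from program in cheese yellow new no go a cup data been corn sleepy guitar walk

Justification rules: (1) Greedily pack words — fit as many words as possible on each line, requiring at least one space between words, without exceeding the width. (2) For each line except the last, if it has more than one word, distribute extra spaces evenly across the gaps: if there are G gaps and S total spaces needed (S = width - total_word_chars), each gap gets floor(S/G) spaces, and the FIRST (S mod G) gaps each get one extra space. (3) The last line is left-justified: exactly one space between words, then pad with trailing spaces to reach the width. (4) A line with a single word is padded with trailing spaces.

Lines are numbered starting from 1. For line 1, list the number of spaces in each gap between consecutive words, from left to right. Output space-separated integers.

Line 1: ['hard', 'golden', 'journey'] (min_width=19, slack=2)
Line 2: ['water', 'rainbow', 'two'] (min_width=17, slack=4)
Line 3: ['from', 'program', 'in'] (min_width=15, slack=6)
Line 4: ['cheese', 'yellow', 'new', 'no'] (min_width=20, slack=1)
Line 5: ['go', 'a', 'cup', 'data', 'been'] (min_width=18, slack=3)
Line 6: ['corn', 'sleepy', 'guitar'] (min_width=18, slack=3)
Line 7: ['walk'] (min_width=4, slack=17)

Answer: 2 2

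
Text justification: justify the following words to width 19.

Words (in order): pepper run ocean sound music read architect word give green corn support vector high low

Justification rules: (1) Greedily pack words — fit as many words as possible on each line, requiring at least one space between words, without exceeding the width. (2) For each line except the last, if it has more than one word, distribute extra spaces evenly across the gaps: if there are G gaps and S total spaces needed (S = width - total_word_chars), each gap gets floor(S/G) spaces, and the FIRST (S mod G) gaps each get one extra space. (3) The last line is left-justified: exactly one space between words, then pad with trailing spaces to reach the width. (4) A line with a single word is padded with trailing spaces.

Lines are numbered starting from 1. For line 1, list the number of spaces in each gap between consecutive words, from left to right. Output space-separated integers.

Answer: 3 2

Derivation:
Line 1: ['pepper', 'run', 'ocean'] (min_width=16, slack=3)
Line 2: ['sound', 'music', 'read'] (min_width=16, slack=3)
Line 3: ['architect', 'word', 'give'] (min_width=19, slack=0)
Line 4: ['green', 'corn', 'support'] (min_width=18, slack=1)
Line 5: ['vector', 'high', 'low'] (min_width=15, slack=4)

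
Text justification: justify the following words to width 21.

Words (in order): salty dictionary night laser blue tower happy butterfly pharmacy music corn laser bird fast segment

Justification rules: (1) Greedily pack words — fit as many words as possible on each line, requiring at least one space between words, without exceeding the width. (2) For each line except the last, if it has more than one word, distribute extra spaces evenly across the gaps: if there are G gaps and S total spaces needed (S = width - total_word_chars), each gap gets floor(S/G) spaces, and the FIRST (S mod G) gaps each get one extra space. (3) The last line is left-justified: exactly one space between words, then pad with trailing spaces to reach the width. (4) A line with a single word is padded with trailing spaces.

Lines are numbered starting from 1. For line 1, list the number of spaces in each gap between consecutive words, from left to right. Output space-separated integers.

Line 1: ['salty', 'dictionary'] (min_width=16, slack=5)
Line 2: ['night', 'laser', 'blue'] (min_width=16, slack=5)
Line 3: ['tower', 'happy', 'butterfly'] (min_width=21, slack=0)
Line 4: ['pharmacy', 'music', 'corn'] (min_width=19, slack=2)
Line 5: ['laser', 'bird', 'fast'] (min_width=15, slack=6)
Line 6: ['segment'] (min_width=7, slack=14)

Answer: 6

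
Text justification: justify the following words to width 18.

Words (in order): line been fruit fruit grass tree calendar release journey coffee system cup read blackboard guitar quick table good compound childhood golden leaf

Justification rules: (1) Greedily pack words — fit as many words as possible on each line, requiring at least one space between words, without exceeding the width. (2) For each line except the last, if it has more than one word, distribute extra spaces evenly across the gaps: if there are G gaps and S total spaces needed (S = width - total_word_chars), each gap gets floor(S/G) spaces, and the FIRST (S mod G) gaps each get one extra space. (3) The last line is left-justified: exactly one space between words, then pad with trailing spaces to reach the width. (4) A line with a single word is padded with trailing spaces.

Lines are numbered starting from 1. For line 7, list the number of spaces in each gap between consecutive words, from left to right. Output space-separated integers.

Answer: 2 2

Derivation:
Line 1: ['line', 'been', 'fruit'] (min_width=15, slack=3)
Line 2: ['fruit', 'grass', 'tree'] (min_width=16, slack=2)
Line 3: ['calendar', 'release'] (min_width=16, slack=2)
Line 4: ['journey', 'coffee'] (min_width=14, slack=4)
Line 5: ['system', 'cup', 'read'] (min_width=15, slack=3)
Line 6: ['blackboard', 'guitar'] (min_width=17, slack=1)
Line 7: ['quick', 'table', 'good'] (min_width=16, slack=2)
Line 8: ['compound', 'childhood'] (min_width=18, slack=0)
Line 9: ['golden', 'leaf'] (min_width=11, slack=7)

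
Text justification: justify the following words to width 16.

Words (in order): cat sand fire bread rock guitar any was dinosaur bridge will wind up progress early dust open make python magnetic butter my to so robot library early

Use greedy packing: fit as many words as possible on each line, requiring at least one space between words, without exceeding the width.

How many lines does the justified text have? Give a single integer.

Line 1: ['cat', 'sand', 'fire'] (min_width=13, slack=3)
Line 2: ['bread', 'rock'] (min_width=10, slack=6)
Line 3: ['guitar', 'any', 'was'] (min_width=14, slack=2)
Line 4: ['dinosaur', 'bridge'] (min_width=15, slack=1)
Line 5: ['will', 'wind', 'up'] (min_width=12, slack=4)
Line 6: ['progress', 'early'] (min_width=14, slack=2)
Line 7: ['dust', 'open', 'make'] (min_width=14, slack=2)
Line 8: ['python', 'magnetic'] (min_width=15, slack=1)
Line 9: ['butter', 'my', 'to', 'so'] (min_width=15, slack=1)
Line 10: ['robot', 'library'] (min_width=13, slack=3)
Line 11: ['early'] (min_width=5, slack=11)
Total lines: 11

Answer: 11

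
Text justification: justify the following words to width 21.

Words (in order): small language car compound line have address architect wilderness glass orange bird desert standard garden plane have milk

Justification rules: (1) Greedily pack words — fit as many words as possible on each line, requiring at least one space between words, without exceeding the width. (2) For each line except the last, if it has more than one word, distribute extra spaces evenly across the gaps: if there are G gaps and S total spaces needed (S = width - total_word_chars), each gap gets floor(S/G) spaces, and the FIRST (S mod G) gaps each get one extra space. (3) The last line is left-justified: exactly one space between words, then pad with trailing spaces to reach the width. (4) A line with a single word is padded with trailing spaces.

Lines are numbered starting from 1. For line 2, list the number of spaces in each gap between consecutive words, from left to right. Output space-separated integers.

Line 1: ['small', 'language', 'car'] (min_width=18, slack=3)
Line 2: ['compound', 'line', 'have'] (min_width=18, slack=3)
Line 3: ['address', 'architect'] (min_width=17, slack=4)
Line 4: ['wilderness', 'glass'] (min_width=16, slack=5)
Line 5: ['orange', 'bird', 'desert'] (min_width=18, slack=3)
Line 6: ['standard', 'garden', 'plane'] (min_width=21, slack=0)
Line 7: ['have', 'milk'] (min_width=9, slack=12)

Answer: 3 2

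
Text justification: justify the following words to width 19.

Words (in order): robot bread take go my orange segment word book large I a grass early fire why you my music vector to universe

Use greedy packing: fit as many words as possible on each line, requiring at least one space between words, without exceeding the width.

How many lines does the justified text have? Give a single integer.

Line 1: ['robot', 'bread', 'take', 'go'] (min_width=19, slack=0)
Line 2: ['my', 'orange', 'segment'] (min_width=17, slack=2)
Line 3: ['word', 'book', 'large', 'I', 'a'] (min_width=19, slack=0)
Line 4: ['grass', 'early', 'fire'] (min_width=16, slack=3)
Line 5: ['why', 'you', 'my', 'music'] (min_width=16, slack=3)
Line 6: ['vector', 'to', 'universe'] (min_width=18, slack=1)
Total lines: 6

Answer: 6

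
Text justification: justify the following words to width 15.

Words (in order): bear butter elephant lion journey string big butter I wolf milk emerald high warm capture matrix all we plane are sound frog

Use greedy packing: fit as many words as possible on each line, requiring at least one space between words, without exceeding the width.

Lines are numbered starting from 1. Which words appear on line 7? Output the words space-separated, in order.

Line 1: ['bear', 'butter'] (min_width=11, slack=4)
Line 2: ['elephant', 'lion'] (min_width=13, slack=2)
Line 3: ['journey', 'string'] (min_width=14, slack=1)
Line 4: ['big', 'butter', 'I'] (min_width=12, slack=3)
Line 5: ['wolf', 'milk'] (min_width=9, slack=6)
Line 6: ['emerald', 'high'] (min_width=12, slack=3)
Line 7: ['warm', 'capture'] (min_width=12, slack=3)
Line 8: ['matrix', 'all', 'we'] (min_width=13, slack=2)
Line 9: ['plane', 'are', 'sound'] (min_width=15, slack=0)
Line 10: ['frog'] (min_width=4, slack=11)

Answer: warm capture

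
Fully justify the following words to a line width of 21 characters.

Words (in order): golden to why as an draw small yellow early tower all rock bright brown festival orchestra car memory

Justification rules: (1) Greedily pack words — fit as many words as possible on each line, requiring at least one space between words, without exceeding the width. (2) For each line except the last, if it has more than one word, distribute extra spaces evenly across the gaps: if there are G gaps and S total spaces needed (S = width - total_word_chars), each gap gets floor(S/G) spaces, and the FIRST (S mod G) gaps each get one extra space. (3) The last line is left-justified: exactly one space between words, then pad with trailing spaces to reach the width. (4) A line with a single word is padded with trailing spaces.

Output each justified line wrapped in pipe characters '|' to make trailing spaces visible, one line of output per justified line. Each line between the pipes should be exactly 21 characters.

Answer: |golden  to  why as an|
|draw   small   yellow|
|early  tower all rock|
|bright brown festival|
|orchestra car memory |

Derivation:
Line 1: ['golden', 'to', 'why', 'as', 'an'] (min_width=19, slack=2)
Line 2: ['draw', 'small', 'yellow'] (min_width=17, slack=4)
Line 3: ['early', 'tower', 'all', 'rock'] (min_width=20, slack=1)
Line 4: ['bright', 'brown', 'festival'] (min_width=21, slack=0)
Line 5: ['orchestra', 'car', 'memory'] (min_width=20, slack=1)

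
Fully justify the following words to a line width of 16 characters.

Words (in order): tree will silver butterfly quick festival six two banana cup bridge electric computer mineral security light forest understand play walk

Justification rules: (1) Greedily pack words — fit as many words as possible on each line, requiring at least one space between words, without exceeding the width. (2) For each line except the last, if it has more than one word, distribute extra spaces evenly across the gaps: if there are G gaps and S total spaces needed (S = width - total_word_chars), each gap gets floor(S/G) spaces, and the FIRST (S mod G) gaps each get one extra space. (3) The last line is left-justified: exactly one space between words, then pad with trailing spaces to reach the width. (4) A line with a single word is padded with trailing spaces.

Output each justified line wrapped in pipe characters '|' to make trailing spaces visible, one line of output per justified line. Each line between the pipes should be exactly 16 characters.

Line 1: ['tree', 'will', 'silver'] (min_width=16, slack=0)
Line 2: ['butterfly', 'quick'] (min_width=15, slack=1)
Line 3: ['festival', 'six', 'two'] (min_width=16, slack=0)
Line 4: ['banana', 'cup'] (min_width=10, slack=6)
Line 5: ['bridge', 'electric'] (min_width=15, slack=1)
Line 6: ['computer', 'mineral'] (min_width=16, slack=0)
Line 7: ['security', 'light'] (min_width=14, slack=2)
Line 8: ['forest'] (min_width=6, slack=10)
Line 9: ['understand', 'play'] (min_width=15, slack=1)
Line 10: ['walk'] (min_width=4, slack=12)

Answer: |tree will silver|
|butterfly  quick|
|festival six two|
|banana       cup|
|bridge  electric|
|computer mineral|
|security   light|
|forest          |
|understand  play|
|walk            |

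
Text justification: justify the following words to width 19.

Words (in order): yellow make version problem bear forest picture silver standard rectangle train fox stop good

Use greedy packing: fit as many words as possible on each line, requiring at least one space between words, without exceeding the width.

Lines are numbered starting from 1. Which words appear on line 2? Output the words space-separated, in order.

Answer: problem bear forest

Derivation:
Line 1: ['yellow', 'make', 'version'] (min_width=19, slack=0)
Line 2: ['problem', 'bear', 'forest'] (min_width=19, slack=0)
Line 3: ['picture', 'silver'] (min_width=14, slack=5)
Line 4: ['standard', 'rectangle'] (min_width=18, slack=1)
Line 5: ['train', 'fox', 'stop', 'good'] (min_width=19, slack=0)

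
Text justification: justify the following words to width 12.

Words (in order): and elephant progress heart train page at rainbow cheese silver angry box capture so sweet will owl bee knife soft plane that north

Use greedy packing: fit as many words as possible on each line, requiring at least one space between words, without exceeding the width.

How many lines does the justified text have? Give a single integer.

Answer: 13

Derivation:
Line 1: ['and', 'elephant'] (min_width=12, slack=0)
Line 2: ['progress'] (min_width=8, slack=4)
Line 3: ['heart', 'train'] (min_width=11, slack=1)
Line 4: ['page', 'at'] (min_width=7, slack=5)
Line 5: ['rainbow'] (min_width=7, slack=5)
Line 6: ['cheese'] (min_width=6, slack=6)
Line 7: ['silver', 'angry'] (min_width=12, slack=0)
Line 8: ['box', 'capture'] (min_width=11, slack=1)
Line 9: ['so', 'sweet'] (min_width=8, slack=4)
Line 10: ['will', 'owl', 'bee'] (min_width=12, slack=0)
Line 11: ['knife', 'soft'] (min_width=10, slack=2)
Line 12: ['plane', 'that'] (min_width=10, slack=2)
Line 13: ['north'] (min_width=5, slack=7)
Total lines: 13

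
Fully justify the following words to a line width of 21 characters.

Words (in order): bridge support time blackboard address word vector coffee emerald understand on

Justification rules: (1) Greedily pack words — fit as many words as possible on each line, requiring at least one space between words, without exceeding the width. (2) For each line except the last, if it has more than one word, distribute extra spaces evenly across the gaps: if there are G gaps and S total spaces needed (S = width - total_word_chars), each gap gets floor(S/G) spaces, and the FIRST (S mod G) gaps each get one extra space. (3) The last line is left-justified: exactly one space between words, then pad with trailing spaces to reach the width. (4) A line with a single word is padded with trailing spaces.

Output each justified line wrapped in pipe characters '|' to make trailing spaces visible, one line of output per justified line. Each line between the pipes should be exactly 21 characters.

Line 1: ['bridge', 'support', 'time'] (min_width=19, slack=2)
Line 2: ['blackboard', 'address'] (min_width=18, slack=3)
Line 3: ['word', 'vector', 'coffee'] (min_width=18, slack=3)
Line 4: ['emerald', 'understand', 'on'] (min_width=21, slack=0)

Answer: |bridge  support  time|
|blackboard    address|
|word   vector  coffee|
|emerald understand on|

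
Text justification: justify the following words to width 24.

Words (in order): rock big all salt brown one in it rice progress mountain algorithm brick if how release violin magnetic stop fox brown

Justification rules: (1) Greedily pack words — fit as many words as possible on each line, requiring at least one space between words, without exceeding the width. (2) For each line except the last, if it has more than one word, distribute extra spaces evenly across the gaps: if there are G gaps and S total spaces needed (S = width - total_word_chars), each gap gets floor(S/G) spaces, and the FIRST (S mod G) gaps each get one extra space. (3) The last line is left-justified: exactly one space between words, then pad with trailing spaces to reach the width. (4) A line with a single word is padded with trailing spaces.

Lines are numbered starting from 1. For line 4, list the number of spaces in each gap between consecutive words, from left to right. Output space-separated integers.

Answer: 2 2 2

Derivation:
Line 1: ['rock', 'big', 'all', 'salt', 'brown'] (min_width=23, slack=1)
Line 2: ['one', 'in', 'it', 'rice', 'progress'] (min_width=23, slack=1)
Line 3: ['mountain', 'algorithm', 'brick'] (min_width=24, slack=0)
Line 4: ['if', 'how', 'release', 'violin'] (min_width=21, slack=3)
Line 5: ['magnetic', 'stop', 'fox', 'brown'] (min_width=23, slack=1)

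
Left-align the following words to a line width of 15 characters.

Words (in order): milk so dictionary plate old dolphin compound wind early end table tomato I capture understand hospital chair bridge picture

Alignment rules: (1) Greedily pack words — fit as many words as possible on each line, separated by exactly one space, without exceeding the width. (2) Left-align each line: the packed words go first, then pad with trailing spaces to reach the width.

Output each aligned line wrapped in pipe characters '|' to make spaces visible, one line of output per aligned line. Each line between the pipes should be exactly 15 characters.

Line 1: ['milk', 'so'] (min_width=7, slack=8)
Line 2: ['dictionary'] (min_width=10, slack=5)
Line 3: ['plate', 'old'] (min_width=9, slack=6)
Line 4: ['dolphin'] (min_width=7, slack=8)
Line 5: ['compound', 'wind'] (min_width=13, slack=2)
Line 6: ['early', 'end', 'table'] (min_width=15, slack=0)
Line 7: ['tomato', 'I'] (min_width=8, slack=7)
Line 8: ['capture'] (min_width=7, slack=8)
Line 9: ['understand'] (min_width=10, slack=5)
Line 10: ['hospital', 'chair'] (min_width=14, slack=1)
Line 11: ['bridge', 'picture'] (min_width=14, slack=1)

Answer: |milk so        |
|dictionary     |
|plate old      |
|dolphin        |
|compound wind  |
|early end table|
|tomato I       |
|capture        |
|understand     |
|hospital chair |
|bridge picture |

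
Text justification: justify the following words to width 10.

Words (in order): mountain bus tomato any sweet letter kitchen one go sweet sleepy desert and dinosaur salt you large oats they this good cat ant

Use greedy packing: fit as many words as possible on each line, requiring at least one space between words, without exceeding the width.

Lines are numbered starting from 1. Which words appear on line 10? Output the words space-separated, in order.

Line 1: ['mountain'] (min_width=8, slack=2)
Line 2: ['bus', 'tomato'] (min_width=10, slack=0)
Line 3: ['any', 'sweet'] (min_width=9, slack=1)
Line 4: ['letter'] (min_width=6, slack=4)
Line 5: ['kitchen'] (min_width=7, slack=3)
Line 6: ['one', 'go'] (min_width=6, slack=4)
Line 7: ['sweet'] (min_width=5, slack=5)
Line 8: ['sleepy'] (min_width=6, slack=4)
Line 9: ['desert', 'and'] (min_width=10, slack=0)
Line 10: ['dinosaur'] (min_width=8, slack=2)
Line 11: ['salt', 'you'] (min_width=8, slack=2)
Line 12: ['large', 'oats'] (min_width=10, slack=0)
Line 13: ['they', 'this'] (min_width=9, slack=1)
Line 14: ['good', 'cat'] (min_width=8, slack=2)
Line 15: ['ant'] (min_width=3, slack=7)

Answer: dinosaur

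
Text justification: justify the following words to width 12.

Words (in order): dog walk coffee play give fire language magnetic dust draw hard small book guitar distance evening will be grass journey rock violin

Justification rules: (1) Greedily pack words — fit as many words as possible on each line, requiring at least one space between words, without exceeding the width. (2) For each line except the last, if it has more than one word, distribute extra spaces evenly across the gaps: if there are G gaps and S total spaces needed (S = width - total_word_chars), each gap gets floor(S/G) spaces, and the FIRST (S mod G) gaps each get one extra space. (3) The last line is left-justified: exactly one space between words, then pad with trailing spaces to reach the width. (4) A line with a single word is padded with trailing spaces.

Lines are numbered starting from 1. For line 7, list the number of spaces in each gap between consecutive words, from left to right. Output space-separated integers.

Answer: 3

Derivation:
Line 1: ['dog', 'walk'] (min_width=8, slack=4)
Line 2: ['coffee', 'play'] (min_width=11, slack=1)
Line 3: ['give', 'fire'] (min_width=9, slack=3)
Line 4: ['language'] (min_width=8, slack=4)
Line 5: ['magnetic'] (min_width=8, slack=4)
Line 6: ['dust', 'draw'] (min_width=9, slack=3)
Line 7: ['hard', 'small'] (min_width=10, slack=2)
Line 8: ['book', 'guitar'] (min_width=11, slack=1)
Line 9: ['distance'] (min_width=8, slack=4)
Line 10: ['evening', 'will'] (min_width=12, slack=0)
Line 11: ['be', 'grass'] (min_width=8, slack=4)
Line 12: ['journey', 'rock'] (min_width=12, slack=0)
Line 13: ['violin'] (min_width=6, slack=6)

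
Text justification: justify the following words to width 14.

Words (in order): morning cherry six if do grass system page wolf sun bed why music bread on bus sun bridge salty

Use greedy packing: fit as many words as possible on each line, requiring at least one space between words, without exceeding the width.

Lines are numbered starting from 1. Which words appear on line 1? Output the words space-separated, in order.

Answer: morning cherry

Derivation:
Line 1: ['morning', 'cherry'] (min_width=14, slack=0)
Line 2: ['six', 'if', 'do'] (min_width=9, slack=5)
Line 3: ['grass', 'system'] (min_width=12, slack=2)
Line 4: ['page', 'wolf', 'sun'] (min_width=13, slack=1)
Line 5: ['bed', 'why', 'music'] (min_width=13, slack=1)
Line 6: ['bread', 'on', 'bus'] (min_width=12, slack=2)
Line 7: ['sun', 'bridge'] (min_width=10, slack=4)
Line 8: ['salty'] (min_width=5, slack=9)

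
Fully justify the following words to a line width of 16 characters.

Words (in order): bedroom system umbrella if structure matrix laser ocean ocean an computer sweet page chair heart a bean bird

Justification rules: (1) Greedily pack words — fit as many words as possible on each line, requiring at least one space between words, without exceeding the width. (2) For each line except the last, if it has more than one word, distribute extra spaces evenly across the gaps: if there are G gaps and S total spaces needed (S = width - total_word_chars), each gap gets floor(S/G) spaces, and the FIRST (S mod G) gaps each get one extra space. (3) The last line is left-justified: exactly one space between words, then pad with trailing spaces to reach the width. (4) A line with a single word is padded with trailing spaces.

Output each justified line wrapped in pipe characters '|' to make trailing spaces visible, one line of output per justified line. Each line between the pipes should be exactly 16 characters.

Answer: |bedroom   system|
|umbrella      if|
|structure matrix|
|laser      ocean|
|ocean         an|
|computer   sweet|
|page chair heart|
|a bean bird     |

Derivation:
Line 1: ['bedroom', 'system'] (min_width=14, slack=2)
Line 2: ['umbrella', 'if'] (min_width=11, slack=5)
Line 3: ['structure', 'matrix'] (min_width=16, slack=0)
Line 4: ['laser', 'ocean'] (min_width=11, slack=5)
Line 5: ['ocean', 'an'] (min_width=8, slack=8)
Line 6: ['computer', 'sweet'] (min_width=14, slack=2)
Line 7: ['page', 'chair', 'heart'] (min_width=16, slack=0)
Line 8: ['a', 'bean', 'bird'] (min_width=11, slack=5)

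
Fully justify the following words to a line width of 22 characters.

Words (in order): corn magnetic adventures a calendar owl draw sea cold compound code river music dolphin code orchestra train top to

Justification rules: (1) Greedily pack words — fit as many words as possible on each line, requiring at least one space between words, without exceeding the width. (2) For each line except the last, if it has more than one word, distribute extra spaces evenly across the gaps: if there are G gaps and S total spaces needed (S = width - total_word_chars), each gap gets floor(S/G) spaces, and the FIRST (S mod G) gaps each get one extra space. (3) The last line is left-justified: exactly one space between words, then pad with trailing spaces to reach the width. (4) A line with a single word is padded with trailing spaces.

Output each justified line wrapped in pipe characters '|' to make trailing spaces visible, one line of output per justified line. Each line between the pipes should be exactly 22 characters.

Answer: |corn          magnetic|
|adventures  a calendar|
|owl   draw   sea  cold|
|compound   code  river|
|music   dolphin   code|
|orchestra train top to|

Derivation:
Line 1: ['corn', 'magnetic'] (min_width=13, slack=9)
Line 2: ['adventures', 'a', 'calendar'] (min_width=21, slack=1)
Line 3: ['owl', 'draw', 'sea', 'cold'] (min_width=17, slack=5)
Line 4: ['compound', 'code', 'river'] (min_width=19, slack=3)
Line 5: ['music', 'dolphin', 'code'] (min_width=18, slack=4)
Line 6: ['orchestra', 'train', 'top', 'to'] (min_width=22, slack=0)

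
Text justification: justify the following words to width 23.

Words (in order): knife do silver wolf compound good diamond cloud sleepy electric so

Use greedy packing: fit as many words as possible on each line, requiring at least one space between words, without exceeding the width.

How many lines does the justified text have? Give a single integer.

Answer: 4

Derivation:
Line 1: ['knife', 'do', 'silver', 'wolf'] (min_width=20, slack=3)
Line 2: ['compound', 'good', 'diamond'] (min_width=21, slack=2)
Line 3: ['cloud', 'sleepy', 'electric'] (min_width=21, slack=2)
Line 4: ['so'] (min_width=2, slack=21)
Total lines: 4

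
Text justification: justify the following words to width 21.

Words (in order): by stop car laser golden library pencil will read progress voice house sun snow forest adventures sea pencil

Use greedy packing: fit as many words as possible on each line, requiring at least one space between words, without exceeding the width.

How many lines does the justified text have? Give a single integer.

Line 1: ['by', 'stop', 'car', 'laser'] (min_width=17, slack=4)
Line 2: ['golden', 'library', 'pencil'] (min_width=21, slack=0)
Line 3: ['will', 'read', 'progress'] (min_width=18, slack=3)
Line 4: ['voice', 'house', 'sun', 'snow'] (min_width=20, slack=1)
Line 5: ['forest', 'adventures', 'sea'] (min_width=21, slack=0)
Line 6: ['pencil'] (min_width=6, slack=15)
Total lines: 6

Answer: 6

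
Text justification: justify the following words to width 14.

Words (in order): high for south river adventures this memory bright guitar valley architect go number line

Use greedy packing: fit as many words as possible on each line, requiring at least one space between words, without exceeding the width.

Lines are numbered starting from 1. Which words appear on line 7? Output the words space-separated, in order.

Answer: architect go

Derivation:
Line 1: ['high', 'for', 'south'] (min_width=14, slack=0)
Line 2: ['river'] (min_width=5, slack=9)
Line 3: ['adventures'] (min_width=10, slack=4)
Line 4: ['this', 'memory'] (min_width=11, slack=3)
Line 5: ['bright', 'guitar'] (min_width=13, slack=1)
Line 6: ['valley'] (min_width=6, slack=8)
Line 7: ['architect', 'go'] (min_width=12, slack=2)
Line 8: ['number', 'line'] (min_width=11, slack=3)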